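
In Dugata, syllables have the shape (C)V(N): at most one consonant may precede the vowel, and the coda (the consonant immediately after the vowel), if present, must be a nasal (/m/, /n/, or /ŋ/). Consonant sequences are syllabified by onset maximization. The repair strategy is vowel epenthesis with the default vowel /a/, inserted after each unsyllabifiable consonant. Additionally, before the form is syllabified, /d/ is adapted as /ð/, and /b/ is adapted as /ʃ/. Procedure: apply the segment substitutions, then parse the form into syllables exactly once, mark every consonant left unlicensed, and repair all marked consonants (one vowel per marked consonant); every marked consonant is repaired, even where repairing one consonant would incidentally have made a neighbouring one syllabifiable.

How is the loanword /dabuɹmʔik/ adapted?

Substitution: /d/ → /ð/, /b/ → /ʃ/, giving /ðaʃuɹmʔik/.
Syllabifying with onset maximization leaves /ɹ/, /m/, /k/ stranded (only a nasal (/m/, /n/, or /ŋ/) is licensed in coda position; onsets are limited to one consonant).
Each unlicensed consonant becomes the onset of a new syllable: /ɹ/ → /ɹa/, /m/ → /ma/, /k/ → /ka/.

ðaʃuɹamaʔika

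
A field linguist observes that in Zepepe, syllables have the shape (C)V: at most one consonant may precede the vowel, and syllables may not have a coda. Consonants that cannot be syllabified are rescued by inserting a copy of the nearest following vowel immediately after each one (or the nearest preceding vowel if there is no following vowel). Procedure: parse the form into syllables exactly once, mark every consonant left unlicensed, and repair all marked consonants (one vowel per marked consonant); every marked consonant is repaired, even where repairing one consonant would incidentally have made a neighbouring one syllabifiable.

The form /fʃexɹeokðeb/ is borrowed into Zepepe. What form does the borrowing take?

feʃexeɹeokeðebe

The consonants /f/, /x/, /k/, /b/ cannot be parsed into a legal (C)V syllable (no codas are permitted; onsets are limited to one consonant).
Inserting the epenthetic vowel yields /f/ → /fe/, /x/ → /xe/, /k/ → /ke/, /b/ → /be/.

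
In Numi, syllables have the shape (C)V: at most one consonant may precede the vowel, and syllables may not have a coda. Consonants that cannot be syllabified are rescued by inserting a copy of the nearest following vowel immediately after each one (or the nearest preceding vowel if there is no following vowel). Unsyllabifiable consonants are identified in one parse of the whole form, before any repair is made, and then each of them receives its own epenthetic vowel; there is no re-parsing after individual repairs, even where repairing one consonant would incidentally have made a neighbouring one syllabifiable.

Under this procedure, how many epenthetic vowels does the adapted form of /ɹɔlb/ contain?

2

The unsyllabifiable consonants are /l/, /b/; each receives one epenthetic vowel.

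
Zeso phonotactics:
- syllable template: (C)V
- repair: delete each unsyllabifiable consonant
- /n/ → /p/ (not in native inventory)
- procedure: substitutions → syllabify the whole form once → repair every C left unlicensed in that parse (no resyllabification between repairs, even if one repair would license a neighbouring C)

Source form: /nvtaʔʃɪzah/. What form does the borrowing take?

Substitution: /n/ → /p/, giving /pvtaʔʃɪzah/.
The consonants /p/, /v/, /ʔ/, /h/ cannot be parsed into a legal (C)V syllable (no codas are permitted; onsets are limited to one consonant).
Deletion applies to /p/, /v/, /ʔ/, /h/.

taʃɪza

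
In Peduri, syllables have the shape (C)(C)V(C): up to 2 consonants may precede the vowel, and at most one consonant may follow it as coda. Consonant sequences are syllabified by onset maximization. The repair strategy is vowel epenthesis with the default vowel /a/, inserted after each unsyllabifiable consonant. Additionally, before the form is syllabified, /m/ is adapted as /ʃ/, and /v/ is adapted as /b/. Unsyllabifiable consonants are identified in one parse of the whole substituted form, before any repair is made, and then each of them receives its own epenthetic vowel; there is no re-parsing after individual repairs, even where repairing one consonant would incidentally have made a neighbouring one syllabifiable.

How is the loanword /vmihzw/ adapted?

Substitution: /v/ → /b/, /m/ → /ʃ/, giving /bʃihzw/.
Syllabifying with onset maximization leaves /z/, /w/ stranded (at most one coda consonant is licensed; onsets may contain at most 2 consonants).
Epenthesis after each stranded consonant: /z/ → /za/, /w/ → /wa/.

bʃihzawa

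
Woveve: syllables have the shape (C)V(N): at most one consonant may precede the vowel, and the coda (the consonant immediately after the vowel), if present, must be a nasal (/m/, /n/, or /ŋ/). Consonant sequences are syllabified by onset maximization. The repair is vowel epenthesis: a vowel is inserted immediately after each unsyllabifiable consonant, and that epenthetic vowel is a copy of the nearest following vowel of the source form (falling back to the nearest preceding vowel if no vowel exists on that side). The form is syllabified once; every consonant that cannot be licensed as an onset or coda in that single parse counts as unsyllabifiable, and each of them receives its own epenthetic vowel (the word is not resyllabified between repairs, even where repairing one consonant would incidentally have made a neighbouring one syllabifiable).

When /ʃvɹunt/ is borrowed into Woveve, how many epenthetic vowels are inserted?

The unsyllabifiable consonants are /ʃ/, /v/, /t/; each receives one epenthetic vowel.

3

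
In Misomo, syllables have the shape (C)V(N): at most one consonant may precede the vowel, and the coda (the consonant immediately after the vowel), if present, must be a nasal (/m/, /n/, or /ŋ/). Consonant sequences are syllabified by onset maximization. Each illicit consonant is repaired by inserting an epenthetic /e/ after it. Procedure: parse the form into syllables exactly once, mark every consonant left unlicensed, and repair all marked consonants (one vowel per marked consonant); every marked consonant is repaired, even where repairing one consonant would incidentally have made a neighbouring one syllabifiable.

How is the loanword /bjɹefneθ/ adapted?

Syllabifying with onset maximization leaves /b/, /j/, /f/, /θ/ stranded (only a nasal (/m/, /n/, or /ŋ/) is licensed in coda position; onsets are limited to one consonant).
Each unlicensed consonant becomes the onset of a new syllable: /b/ → /be/, /j/ → /je/, /f/ → /fe/, /θ/ → /θe/.

bejeɹefeneθe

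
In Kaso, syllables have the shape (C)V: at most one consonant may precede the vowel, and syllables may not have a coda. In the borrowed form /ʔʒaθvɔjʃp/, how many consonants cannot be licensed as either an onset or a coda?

The consonants /ʔ/, /θ/, /j/, /ʃ/, /p/ cannot be parsed into a legal (C)V syllable (no codas are permitted; onsets are limited to one consonant).

5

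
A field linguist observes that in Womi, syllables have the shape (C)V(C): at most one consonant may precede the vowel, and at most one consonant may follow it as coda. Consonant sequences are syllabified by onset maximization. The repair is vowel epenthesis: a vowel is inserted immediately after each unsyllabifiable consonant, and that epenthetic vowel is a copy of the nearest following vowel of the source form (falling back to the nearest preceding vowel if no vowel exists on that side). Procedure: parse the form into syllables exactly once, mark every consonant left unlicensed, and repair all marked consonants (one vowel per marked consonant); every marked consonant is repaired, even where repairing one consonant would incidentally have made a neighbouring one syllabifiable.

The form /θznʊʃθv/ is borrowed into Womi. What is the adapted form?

θʊzʊnʊʃθʊvʊ

The consonants /θ/, /z/, /θ/, /v/ cannot be parsed into a legal (C)V(C) syllable (at most one coda consonant is licensed; onsets are limited to one consonant).
Inserting the epenthetic vowel yields /θ/ → /θʊ/, /z/ → /zʊ/, /θ/ → /θʊ/, /v/ → /vʊ/.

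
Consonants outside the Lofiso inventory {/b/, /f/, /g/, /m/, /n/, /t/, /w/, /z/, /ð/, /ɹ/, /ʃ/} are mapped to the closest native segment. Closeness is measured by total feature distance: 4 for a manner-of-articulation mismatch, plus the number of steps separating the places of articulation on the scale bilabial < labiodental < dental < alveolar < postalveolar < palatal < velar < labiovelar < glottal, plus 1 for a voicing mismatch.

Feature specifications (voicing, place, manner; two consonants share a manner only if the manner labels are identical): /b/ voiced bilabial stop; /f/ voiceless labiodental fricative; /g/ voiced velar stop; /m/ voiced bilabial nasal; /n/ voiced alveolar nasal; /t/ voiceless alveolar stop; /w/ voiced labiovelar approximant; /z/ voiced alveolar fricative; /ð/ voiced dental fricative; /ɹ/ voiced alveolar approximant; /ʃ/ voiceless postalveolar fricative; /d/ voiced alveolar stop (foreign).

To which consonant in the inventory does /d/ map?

t

/t/ is closest: same manner (stop), place distance 0 (alveolar→alveolar), voicing differs (+1); total 1. Next closest is /b/ at distance 3.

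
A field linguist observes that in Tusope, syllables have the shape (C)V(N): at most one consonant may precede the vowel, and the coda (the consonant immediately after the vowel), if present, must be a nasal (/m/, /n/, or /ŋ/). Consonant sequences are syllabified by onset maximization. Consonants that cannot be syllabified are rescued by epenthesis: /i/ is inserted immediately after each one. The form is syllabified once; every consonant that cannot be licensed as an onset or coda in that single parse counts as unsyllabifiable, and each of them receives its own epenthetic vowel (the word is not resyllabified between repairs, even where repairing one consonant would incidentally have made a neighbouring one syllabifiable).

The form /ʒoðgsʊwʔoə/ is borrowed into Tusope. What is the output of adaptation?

The consonants /ð/, /g/, /w/ cannot be parsed into a legal (C)V(N) syllable (only a nasal (/m/, /n/, or /ŋ/) is licensed in coda position; onsets are limited to one consonant).
Each unlicensed consonant becomes the onset of a new syllable: /ð/ → /ði/, /g/ → /gi/, /w/ → /wi/.

ʒoðigisʊwiʔoə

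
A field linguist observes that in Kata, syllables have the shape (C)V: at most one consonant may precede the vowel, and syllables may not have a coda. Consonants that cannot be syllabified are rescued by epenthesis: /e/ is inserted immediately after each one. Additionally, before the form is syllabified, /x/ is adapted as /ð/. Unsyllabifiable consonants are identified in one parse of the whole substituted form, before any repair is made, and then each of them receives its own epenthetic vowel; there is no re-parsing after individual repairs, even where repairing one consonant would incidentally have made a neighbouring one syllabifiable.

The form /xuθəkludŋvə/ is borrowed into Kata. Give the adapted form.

ðuθəkeludeŋevə

Substitution: /x/ → /ð/, giving /ðuθəkludŋvə/.
Syllabifying with onset maximization leaves /k/, /d/, /ŋ/ stranded (no codas are permitted; onsets are limited to one consonant).
Epenthesis after each stranded consonant: /k/ → /ke/, /d/ → /de/, /ŋ/ → /ŋe/.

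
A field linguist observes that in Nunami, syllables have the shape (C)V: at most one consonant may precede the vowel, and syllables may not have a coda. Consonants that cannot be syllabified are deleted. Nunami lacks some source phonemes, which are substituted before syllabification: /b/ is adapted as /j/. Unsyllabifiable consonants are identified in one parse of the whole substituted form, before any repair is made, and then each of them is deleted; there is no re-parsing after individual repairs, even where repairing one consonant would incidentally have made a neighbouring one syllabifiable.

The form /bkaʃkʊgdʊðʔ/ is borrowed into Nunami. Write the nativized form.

kakʊdʊ

Substitution: /b/ → /j/, giving /jkaʃkʊgdʊðʔ/.
Syllabifying with onset maximization leaves /j/, /ʃ/, /g/, /ð/, /ʔ/ stranded (no codas are permitted; onsets are limited to one consonant).
Deletion applies to /j/, /ʃ/, /g/, /ð/, /ʔ/.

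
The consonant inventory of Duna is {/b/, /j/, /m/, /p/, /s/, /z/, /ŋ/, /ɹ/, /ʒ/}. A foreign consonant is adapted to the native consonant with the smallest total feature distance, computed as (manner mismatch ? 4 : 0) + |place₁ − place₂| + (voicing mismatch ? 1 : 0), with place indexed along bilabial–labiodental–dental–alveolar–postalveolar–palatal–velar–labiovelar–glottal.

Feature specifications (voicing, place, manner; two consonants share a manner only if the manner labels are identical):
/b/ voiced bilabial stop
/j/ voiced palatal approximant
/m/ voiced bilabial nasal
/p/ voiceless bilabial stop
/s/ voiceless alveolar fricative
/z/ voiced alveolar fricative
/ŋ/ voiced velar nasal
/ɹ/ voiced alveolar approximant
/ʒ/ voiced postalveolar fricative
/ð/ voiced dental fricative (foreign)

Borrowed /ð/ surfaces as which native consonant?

/z/ is closest: same manner (fricative), place distance 1 (dental→alveolar), same voicing; total 1. Next closest is /s/ at distance 2.

z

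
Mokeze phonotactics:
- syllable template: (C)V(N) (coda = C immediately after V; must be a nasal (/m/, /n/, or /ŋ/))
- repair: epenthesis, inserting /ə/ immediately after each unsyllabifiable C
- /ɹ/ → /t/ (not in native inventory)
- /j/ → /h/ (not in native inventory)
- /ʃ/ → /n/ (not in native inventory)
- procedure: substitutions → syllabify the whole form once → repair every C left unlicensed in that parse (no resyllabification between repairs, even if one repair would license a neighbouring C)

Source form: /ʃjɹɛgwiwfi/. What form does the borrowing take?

nəhətɛgəwiwəfi

Substitution: /ʃ/ → /n/, /j/ → /h/, /ɹ/ → /t/, giving /nhtɛgwiwfi/.
The consonants /n/, /h/, /g/, /w/ cannot be parsed into a legal (C)V(N) syllable (only a nasal (/m/, /n/, or /ŋ/) is licensed in coda position; onsets are limited to one consonant).
Inserting the epenthetic vowel yields /n/ → /nə/, /h/ → /hə/, /g/ → /gə/, /w/ → /wə/.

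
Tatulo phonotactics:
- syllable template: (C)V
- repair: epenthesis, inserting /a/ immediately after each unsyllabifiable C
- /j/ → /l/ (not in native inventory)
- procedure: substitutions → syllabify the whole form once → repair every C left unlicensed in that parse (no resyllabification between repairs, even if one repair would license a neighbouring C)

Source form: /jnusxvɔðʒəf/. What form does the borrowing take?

Substitution: /j/ → /l/, giving /lnusxvɔðʒəf/.
The consonants /l/, /s/, /x/, /ð/, /f/ cannot be parsed into a legal (C)V syllable (no codas are permitted; onsets are limited to one consonant).
Each unlicensed consonant becomes the onset of a new syllable: /l/ → /la/, /s/ → /sa/, /x/ → /xa/, /ð/ → /ða/, /f/ → /fa/.

lanusaxavɔðaʒəfa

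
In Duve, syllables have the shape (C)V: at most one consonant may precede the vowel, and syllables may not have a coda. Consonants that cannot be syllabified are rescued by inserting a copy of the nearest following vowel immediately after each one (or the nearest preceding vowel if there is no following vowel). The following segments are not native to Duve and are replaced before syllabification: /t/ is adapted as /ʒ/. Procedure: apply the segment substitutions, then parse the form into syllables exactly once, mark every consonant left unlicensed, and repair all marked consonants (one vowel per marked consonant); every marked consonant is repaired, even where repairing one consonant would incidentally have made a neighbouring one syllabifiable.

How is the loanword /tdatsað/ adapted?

Substitution: /t/ → /ʒ/, giving /ʒdaʒsað/.
The consonants /ʒ/, /ʒ/, /ð/ cannot be parsed into a legal (C)V syllable (no codas are permitted; onsets are limited to one consonant).
Inserting the epenthetic vowel yields /ʒ/ → /ʒa/, /ʒ/ → /ʒa/, /ð/ → /ða/.

ʒadaʒasaða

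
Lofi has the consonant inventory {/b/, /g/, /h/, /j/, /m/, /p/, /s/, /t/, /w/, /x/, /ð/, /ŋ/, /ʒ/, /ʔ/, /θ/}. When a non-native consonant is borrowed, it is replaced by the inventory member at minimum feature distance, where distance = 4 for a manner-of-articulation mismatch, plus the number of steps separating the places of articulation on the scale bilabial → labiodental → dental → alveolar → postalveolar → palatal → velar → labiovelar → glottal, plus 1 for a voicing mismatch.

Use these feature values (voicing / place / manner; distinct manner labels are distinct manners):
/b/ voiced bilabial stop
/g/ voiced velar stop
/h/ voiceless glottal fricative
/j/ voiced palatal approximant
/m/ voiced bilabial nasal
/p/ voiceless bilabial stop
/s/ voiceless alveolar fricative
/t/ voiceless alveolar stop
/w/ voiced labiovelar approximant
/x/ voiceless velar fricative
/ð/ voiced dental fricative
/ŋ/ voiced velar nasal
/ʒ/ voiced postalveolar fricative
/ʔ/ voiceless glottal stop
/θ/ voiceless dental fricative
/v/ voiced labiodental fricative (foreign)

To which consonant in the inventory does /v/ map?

/ð/ is closest: same manner (fricative), place distance 1 (labiodental→dental), same voicing; total 1. Next closest is /θ/ at distance 2.

ð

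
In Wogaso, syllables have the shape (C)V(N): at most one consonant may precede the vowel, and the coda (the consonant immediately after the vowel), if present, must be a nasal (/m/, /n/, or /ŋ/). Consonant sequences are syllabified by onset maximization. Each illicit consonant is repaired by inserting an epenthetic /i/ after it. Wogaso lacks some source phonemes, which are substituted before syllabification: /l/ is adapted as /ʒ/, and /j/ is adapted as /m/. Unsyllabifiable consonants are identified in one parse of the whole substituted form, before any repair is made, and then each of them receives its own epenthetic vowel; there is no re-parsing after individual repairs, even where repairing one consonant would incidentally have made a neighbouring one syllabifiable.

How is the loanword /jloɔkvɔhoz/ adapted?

miʒoɔkivɔhozi

Substitution: /j/ → /m/, /l/ → /ʒ/, giving /mʒoɔkvɔhoz/.
Under (C)V(N), the unsyllabifiable consonants are /m/, /k/, /z/ (only a nasal (/m/, /n/, or /ŋ/) is licensed in coda position; onsets are limited to one consonant).
Inserting the epenthetic vowel yields /m/ → /mi/, /k/ → /ki/, /z/ → /zi/.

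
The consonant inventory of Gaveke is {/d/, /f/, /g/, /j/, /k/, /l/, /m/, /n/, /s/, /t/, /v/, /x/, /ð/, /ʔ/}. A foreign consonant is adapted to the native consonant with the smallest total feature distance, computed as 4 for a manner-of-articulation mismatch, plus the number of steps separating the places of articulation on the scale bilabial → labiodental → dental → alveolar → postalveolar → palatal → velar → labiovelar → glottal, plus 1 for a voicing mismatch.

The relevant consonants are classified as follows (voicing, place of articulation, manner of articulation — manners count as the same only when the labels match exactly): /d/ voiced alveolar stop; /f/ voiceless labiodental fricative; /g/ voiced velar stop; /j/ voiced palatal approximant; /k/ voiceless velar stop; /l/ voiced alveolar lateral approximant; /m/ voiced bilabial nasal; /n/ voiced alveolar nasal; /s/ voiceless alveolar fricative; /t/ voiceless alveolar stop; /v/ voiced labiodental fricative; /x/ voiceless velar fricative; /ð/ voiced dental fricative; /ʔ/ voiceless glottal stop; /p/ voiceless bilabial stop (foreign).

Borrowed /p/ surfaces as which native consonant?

t

/t/ is closest: same manner (stop), place distance 3 (bilabial→alveolar), same voicing; total 3. Next closest is /d/ at distance 4.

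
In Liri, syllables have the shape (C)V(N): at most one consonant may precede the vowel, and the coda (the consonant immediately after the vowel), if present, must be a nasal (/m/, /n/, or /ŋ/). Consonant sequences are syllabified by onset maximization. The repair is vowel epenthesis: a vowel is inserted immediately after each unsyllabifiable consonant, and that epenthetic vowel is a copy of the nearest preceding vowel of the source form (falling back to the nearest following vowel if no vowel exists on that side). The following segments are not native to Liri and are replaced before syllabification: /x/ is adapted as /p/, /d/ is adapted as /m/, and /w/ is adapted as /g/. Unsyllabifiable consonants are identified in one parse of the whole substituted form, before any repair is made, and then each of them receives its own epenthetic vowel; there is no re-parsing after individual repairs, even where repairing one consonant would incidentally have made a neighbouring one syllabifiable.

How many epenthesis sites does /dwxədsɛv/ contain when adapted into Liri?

3

After substitution the input is /mgpəmsɛv/.
The unsyllabifiable consonants are /m/, /g/, /v/; each receives one epenthetic vowel.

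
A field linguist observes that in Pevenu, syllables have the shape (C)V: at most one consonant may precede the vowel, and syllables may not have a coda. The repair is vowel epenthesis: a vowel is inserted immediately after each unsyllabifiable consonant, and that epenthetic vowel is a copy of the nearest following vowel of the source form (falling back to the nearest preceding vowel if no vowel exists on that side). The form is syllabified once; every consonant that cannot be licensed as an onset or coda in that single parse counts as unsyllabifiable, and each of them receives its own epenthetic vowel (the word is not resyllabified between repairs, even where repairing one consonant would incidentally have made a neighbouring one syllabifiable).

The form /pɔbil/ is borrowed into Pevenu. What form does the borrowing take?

Under (C)V, the unsyllabifiable consonants are /l/ (no codas are permitted; onsets are limited to one consonant).
Each unlicensed consonant becomes the onset of a new syllable: /l/ → /li/.

pɔbili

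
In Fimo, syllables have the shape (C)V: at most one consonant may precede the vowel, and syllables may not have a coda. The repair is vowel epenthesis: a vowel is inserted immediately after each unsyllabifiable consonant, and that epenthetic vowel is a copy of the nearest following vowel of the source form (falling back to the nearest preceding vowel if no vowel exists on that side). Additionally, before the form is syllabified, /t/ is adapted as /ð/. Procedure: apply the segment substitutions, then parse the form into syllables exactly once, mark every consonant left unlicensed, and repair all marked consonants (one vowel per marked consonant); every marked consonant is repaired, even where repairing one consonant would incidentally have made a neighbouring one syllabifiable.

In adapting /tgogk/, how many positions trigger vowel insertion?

3

After substitution the input is /ðgogk/.
The unsyllabifiable consonants are /ð/, /g/, /k/; each receives one epenthetic vowel.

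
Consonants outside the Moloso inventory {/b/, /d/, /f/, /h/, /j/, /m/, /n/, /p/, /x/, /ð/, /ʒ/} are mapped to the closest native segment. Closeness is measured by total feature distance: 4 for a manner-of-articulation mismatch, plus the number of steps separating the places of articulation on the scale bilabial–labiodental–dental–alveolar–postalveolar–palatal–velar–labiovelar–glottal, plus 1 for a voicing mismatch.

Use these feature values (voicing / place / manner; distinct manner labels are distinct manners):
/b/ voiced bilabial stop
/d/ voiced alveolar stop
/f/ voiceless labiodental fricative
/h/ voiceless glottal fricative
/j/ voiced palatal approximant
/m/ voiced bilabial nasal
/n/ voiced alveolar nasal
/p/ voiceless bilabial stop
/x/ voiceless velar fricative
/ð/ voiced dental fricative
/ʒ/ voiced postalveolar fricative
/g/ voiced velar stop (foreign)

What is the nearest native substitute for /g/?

/d/ is closest: same manner (stop), place distance 3 (velar→alveolar), same voicing; total 3. Next closest is /j/ at distance 5.

d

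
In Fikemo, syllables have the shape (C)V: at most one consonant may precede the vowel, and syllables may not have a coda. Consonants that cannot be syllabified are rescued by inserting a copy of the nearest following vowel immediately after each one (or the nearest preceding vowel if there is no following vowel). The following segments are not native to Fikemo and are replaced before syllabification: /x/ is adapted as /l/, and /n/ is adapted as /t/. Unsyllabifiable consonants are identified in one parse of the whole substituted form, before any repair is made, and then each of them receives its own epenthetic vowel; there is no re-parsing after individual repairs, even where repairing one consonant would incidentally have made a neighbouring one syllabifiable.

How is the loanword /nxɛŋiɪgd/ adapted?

Substitution: /n/ → /t/, /x/ → /l/, giving /tlɛŋiɪgd/.
Syllabifying with onset maximization leaves /t/, /g/, /d/ stranded (no codas are permitted; onsets are limited to one consonant).
Epenthesis after each stranded consonant: /t/ → /tɛ/, /g/ → /gɪ/, /d/ → /dɪ/.

tɛlɛŋiɪgɪdɪ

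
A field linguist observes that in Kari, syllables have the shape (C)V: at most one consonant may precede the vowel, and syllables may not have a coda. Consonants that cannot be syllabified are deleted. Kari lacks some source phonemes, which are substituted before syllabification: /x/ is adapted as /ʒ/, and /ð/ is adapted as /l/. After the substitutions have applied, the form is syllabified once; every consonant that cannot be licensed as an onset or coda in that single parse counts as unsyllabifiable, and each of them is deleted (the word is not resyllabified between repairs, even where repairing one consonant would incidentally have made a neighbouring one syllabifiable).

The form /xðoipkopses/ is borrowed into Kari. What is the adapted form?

Substitution: /x/ → /ʒ/, /ð/ → /l/, giving /ʒloipkopses/.
The consonants /ʒ/, /p/, /p/, /s/ cannot be parsed into a legal (C)V syllable (no codas are permitted; onsets are limited to one consonant).
Deletion applies to /ʒ/, /p/, /p/, /s/.

loikose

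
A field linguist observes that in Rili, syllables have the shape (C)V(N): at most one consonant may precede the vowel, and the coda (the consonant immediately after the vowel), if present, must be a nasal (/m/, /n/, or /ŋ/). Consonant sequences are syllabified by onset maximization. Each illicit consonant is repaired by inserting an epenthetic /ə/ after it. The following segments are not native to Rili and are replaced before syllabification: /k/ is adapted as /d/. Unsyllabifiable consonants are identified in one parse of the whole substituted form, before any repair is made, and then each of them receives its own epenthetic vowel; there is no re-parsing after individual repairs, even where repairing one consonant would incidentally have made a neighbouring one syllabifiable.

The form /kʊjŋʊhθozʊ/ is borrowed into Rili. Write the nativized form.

dʊjəŋʊhəθozʊ

Substitution: /k/ → /d/, giving /dʊjŋʊhθozʊ/.
Under (C)V(N), the unsyllabifiable consonants are /j/, /h/ (only a nasal (/m/, /n/, or /ŋ/) is licensed in coda position; onsets are limited to one consonant).
Each unlicensed consonant becomes the onset of a new syllable: /j/ → /jə/, /h/ → /hə/.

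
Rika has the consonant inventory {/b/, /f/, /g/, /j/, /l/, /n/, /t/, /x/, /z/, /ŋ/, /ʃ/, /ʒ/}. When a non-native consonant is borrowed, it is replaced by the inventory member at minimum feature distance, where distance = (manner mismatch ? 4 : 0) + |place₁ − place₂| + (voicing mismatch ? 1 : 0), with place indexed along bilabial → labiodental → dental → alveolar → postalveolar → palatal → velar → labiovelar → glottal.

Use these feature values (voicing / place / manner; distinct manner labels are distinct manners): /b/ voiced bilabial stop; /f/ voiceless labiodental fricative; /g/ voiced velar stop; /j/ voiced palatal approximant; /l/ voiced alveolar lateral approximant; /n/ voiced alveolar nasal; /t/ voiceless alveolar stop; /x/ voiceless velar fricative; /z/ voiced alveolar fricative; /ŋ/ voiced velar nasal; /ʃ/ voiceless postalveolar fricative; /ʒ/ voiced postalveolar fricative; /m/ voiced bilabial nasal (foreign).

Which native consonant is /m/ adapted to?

/n/ is closest: same manner (nasal), place distance 3 (bilabial→alveolar), same voicing; total 3. Next closest is /b/ at distance 4.

n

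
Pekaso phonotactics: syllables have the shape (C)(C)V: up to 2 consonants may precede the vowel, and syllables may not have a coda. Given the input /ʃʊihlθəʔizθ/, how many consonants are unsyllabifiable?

3

Syllabifying with onset maximization leaves /h/, /z/, /θ/ stranded (no codas are permitted; onsets may contain at most 2 consonants).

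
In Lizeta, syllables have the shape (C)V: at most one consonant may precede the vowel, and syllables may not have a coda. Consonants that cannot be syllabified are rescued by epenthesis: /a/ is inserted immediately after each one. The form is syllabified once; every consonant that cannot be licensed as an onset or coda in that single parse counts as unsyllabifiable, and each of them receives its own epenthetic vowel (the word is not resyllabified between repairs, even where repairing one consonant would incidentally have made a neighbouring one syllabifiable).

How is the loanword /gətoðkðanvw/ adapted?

gətoðakaðanavawa

Syllabifying with onset maximization leaves /ð/, /k/, /n/, /v/, /w/ stranded (no codas are permitted; onsets are limited to one consonant).
Each unlicensed consonant becomes the onset of a new syllable: /ð/ → /ða/, /k/ → /ka/, /n/ → /na/, /v/ → /va/, /w/ → /wa/.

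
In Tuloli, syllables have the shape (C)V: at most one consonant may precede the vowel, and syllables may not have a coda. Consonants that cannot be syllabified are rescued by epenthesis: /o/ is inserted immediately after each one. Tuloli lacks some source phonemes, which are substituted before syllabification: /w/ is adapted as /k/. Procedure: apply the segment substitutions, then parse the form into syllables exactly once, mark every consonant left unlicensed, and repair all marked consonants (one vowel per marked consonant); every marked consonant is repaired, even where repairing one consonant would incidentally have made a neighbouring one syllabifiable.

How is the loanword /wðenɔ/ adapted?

koðenɔ

Substitution: /w/ → /k/, giving /kðenɔ/.
The consonants /k/ cannot be parsed into a legal (C)V syllable (no codas are permitted; onsets are limited to one consonant).
Inserting the epenthetic vowel yields /k/ → /ko/.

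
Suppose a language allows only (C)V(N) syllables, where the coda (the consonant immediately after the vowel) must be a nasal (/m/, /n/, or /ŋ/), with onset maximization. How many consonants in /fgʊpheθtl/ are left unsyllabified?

Under (C)V(N), the unsyllabifiable consonants are /f/, /p/, /θ/, /t/, /l/ (only a nasal (/m/, /n/, or /ŋ/) is licensed in coda position; onsets are limited to one consonant).

5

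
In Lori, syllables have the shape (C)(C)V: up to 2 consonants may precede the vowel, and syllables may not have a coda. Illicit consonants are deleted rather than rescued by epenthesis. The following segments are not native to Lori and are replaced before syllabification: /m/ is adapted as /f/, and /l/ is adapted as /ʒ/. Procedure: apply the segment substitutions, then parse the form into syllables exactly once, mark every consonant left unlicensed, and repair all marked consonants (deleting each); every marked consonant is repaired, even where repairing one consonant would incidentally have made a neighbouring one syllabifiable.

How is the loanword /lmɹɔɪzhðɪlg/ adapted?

Substitution: /l/ → /ʒ/, /m/ → /f/, giving /ʒfɹɔɪzhðɪʒg/.
Syllabifying with onset maximization leaves /ʒ/, /z/, /ʒ/, /g/ stranded (no codas are permitted; onsets may contain at most 2 consonants).
Each unlicensed consonant is deleted: /ʒ/, /z/, /ʒ/, /g/.

fɹɔɪhðɪ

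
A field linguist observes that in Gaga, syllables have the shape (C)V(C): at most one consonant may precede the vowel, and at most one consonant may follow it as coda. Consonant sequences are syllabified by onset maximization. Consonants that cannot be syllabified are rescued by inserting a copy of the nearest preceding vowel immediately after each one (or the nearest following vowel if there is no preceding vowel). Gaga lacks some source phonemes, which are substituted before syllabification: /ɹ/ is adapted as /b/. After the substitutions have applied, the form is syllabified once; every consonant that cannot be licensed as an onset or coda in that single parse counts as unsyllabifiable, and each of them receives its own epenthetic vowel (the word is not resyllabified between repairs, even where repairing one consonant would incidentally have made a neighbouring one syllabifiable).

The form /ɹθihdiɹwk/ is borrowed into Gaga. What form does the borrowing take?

biθihdibwiki

Substitution: /ɹ/ → /b/, giving /bθihdibwk/.
Under (C)V(C), the unsyllabifiable consonants are /b/, /w/, /k/ (at most one coda consonant is licensed; onsets are limited to one consonant).
Epenthesis after each stranded consonant: /b/ → /bi/, /w/ → /wi/, /k/ → /ki/.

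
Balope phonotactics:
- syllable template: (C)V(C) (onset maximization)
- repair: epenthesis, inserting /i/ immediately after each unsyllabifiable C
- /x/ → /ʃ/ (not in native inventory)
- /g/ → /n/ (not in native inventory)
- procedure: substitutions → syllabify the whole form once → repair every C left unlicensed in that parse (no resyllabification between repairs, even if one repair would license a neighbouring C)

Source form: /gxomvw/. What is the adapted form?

Substitution: /g/ → /n/, /x/ → /ʃ/, giving /nʃomvw/.
Under (C)V(C), the unsyllabifiable consonants are /n/, /v/, /w/ (at most one coda consonant is licensed; onsets are limited to one consonant).
Inserting the epenthetic vowel yields /n/ → /ni/, /v/ → /vi/, /w/ → /wi/.

niʃomviwi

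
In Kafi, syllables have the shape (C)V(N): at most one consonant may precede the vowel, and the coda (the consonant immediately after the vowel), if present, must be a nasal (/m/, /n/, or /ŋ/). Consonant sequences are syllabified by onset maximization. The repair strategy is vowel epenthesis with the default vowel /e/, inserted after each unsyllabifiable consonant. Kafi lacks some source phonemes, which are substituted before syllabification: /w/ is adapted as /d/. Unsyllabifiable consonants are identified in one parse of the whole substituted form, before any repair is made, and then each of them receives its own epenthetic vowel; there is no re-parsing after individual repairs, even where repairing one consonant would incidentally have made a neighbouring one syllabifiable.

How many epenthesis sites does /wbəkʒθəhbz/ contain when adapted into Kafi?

6

After substitution the input is /dbəkʒθəhbz/.
The unsyllabifiable consonants are /d/, /k/, /ʒ/, /h/, /b/, /z/; each receives one epenthetic vowel.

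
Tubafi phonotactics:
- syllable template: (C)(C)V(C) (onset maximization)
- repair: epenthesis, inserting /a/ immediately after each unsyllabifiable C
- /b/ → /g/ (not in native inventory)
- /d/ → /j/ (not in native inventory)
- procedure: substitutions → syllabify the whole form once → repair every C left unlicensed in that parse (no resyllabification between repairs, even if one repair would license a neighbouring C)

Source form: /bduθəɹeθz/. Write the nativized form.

Substitution: /b/ → /g/, /d/ → /j/, giving /gjuθəɹeθz/.
Syllabifying with onset maximization leaves /z/ stranded (at most one coda consonant is licensed; onsets may contain at most 2 consonants).
Each unlicensed consonant becomes the onset of a new syllable: /z/ → /za/.

gjuθəɹeθza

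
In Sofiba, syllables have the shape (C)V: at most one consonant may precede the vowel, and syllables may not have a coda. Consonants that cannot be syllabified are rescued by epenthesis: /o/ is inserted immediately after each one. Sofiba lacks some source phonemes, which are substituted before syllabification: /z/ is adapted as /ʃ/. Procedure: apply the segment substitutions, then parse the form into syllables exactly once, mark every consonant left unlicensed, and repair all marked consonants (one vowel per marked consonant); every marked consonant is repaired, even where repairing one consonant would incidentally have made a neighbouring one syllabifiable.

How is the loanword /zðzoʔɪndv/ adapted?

Substitution: /z/ → /ʃ/, giving /ʃðʃoʔɪndv/.
Syllabifying with onset maximization leaves /ʃ/, /ð/, /n/, /d/, /v/ stranded (no codas are permitted; onsets are limited to one consonant).
Epenthesis after each stranded consonant: /ʃ/ → /ʃo/, /ð/ → /ðo/, /n/ → /no/, /d/ → /do/, /v/ → /vo/.

ʃoðoʃoʔɪnodovo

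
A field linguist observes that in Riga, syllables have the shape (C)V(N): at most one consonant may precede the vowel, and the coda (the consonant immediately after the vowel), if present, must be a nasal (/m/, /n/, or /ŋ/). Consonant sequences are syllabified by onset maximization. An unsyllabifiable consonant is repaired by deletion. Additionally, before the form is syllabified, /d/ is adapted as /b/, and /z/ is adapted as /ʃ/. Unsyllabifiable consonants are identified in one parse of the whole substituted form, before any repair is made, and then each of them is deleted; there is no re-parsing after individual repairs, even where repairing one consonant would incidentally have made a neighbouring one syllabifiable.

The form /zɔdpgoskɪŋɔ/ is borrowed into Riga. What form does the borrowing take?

ʃɔgokɪŋɔ

Substitution: /z/ → /ʃ/, /d/ → /b/, giving /ʃɔbpgoskɪŋɔ/.
The consonants /b/, /p/, /s/ cannot be parsed into a legal (C)V(N) syllable (only a nasal (/m/, /n/, or /ŋ/) is licensed in coda position; onsets are limited to one consonant).
Each unlicensed consonant is deleted: /b/, /p/, /s/.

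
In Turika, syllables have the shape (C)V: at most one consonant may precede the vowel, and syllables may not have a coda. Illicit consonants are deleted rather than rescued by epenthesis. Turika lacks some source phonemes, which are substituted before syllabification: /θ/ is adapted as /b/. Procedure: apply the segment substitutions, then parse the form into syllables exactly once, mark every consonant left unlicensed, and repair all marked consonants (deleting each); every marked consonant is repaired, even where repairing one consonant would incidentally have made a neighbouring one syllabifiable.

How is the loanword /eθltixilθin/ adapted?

etixibi

Substitution: /θ/ → /b/, giving /ebltixilbin/.
Syllabifying with onset maximization leaves /b/, /l/, /l/, /n/ stranded (no codas are permitted; onsets are limited to one consonant).
Deletion applies to /b/, /l/, /l/, /n/.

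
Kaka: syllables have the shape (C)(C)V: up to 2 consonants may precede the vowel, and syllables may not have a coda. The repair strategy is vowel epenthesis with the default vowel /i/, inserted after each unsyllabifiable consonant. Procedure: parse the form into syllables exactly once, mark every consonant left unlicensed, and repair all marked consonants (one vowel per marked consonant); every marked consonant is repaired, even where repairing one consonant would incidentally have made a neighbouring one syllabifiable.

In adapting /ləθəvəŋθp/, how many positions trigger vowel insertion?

The unsyllabifiable consonants are /ŋ/, /θ/, /p/; each receives one epenthetic vowel.

3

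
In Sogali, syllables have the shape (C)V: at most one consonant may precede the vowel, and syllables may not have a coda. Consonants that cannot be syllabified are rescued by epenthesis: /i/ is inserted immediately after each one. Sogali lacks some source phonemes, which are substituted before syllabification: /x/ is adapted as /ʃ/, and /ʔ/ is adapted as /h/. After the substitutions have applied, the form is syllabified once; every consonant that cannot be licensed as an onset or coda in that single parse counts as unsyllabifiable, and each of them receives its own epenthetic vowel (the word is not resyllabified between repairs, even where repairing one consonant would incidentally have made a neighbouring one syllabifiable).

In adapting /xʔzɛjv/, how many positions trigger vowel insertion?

4

After substitution the input is /ʃhzɛjv/.
The unsyllabifiable consonants are /ʃ/, /h/, /j/, /v/; each receives one epenthetic vowel.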